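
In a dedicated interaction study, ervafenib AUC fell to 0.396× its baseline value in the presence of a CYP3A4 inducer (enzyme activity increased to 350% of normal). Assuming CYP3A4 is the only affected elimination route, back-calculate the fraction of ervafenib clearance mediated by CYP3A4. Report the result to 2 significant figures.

0.61

Call the CYP3A4 fraction fm. After the interaction, CL_new/CL_old = fm × 3.5 + (1 − fm).
AUC ratio = 1 / (new CL fraction), so new CL fraction = 1 / 0.396 = 2.525.
fm × 3.5 + 1 − fm = 2.525  ⇒  fm × (3.5 − 1) = 1.525  ⇒  fm = 0.61.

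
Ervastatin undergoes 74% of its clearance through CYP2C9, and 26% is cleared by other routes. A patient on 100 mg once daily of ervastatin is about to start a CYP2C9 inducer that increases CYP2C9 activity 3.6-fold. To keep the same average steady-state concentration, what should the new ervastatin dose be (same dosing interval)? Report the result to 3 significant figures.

292 mg

The CYP2C9 pathway (74% of clearance) is boosted to 3.6× activity: 0.74 × 3.6 = 2.664.
The remaining 26% of clearance is unaffected.
New clearance relative to baseline: 2.664 + 0.26 = 2.924.
Exposure is unchanged when dose changes in proportion to clearance. New dose = 100 mg × 2.924 = 292 mg.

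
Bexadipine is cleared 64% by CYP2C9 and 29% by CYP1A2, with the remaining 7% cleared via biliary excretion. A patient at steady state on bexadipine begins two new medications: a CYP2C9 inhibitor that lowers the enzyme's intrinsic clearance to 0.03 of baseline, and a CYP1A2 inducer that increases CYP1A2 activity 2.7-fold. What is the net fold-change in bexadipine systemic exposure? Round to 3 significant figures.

1.15

CYP2C9: 0.64 × 0.03 = 0.0192
CYP1A2: 0.29 × 2.7 = 0.783
Other: 0.07 (unchanged)
New clearance relative to baseline: 0.0192 + 0.783 + 0.07 = 0.8722.
Systemic exposure ∝ 1/CL: fold-change = 1 / 0.8722 = 1.15.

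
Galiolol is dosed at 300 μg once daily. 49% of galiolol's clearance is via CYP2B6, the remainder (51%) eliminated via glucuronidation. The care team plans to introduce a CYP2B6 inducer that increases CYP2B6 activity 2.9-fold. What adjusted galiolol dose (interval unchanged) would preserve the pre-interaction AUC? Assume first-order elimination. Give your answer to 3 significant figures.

The CYP2B6 pathway (49% of clearance) rises to 2.9× activity: 0.49 × 2.9 = 1.421.
Non-CYP routes (51%) are unchanged.
CL_new/CL_old = 1.421 + 0.51 = 1.931.
To maintain the same steady-state level, dose must scale with clearance: new dose = 300 × 1.931 = 579 μg.

579 μg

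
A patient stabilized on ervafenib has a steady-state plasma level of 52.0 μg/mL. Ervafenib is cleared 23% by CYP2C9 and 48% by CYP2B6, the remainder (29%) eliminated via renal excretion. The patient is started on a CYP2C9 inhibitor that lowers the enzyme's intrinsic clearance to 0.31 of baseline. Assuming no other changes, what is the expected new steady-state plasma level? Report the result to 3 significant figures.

61.8 μg/mL

The CYP2C9 pathway (23% of clearance) falls to 0.31× activity: 0.23 × 0.31 = 0.0713.
CYP2B6 (48%) and the residual 29% are unaffected.
Relative clearance = 0.0713 + 0.48 + 0.29 = 0.8413.
Steady-state plasma level ∝ 1/CL, so new value = 52.0 / 0.8413 = 61.8 μg/mL.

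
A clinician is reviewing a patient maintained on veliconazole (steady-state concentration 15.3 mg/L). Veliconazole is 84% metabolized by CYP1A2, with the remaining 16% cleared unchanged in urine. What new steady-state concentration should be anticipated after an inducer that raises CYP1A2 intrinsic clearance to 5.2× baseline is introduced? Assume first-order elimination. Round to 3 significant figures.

CYP1A2: 0.84 × 5.2 = 4.368
Other: 0.16 (unchanged)
New clearance relative to baseline: 4.368 + 0.16 = 4.528.
New steady-state concentration = baseline ÷ relative clearance = 15.3 / 4.528 = 3.38 mg/L.

3.38 mg/L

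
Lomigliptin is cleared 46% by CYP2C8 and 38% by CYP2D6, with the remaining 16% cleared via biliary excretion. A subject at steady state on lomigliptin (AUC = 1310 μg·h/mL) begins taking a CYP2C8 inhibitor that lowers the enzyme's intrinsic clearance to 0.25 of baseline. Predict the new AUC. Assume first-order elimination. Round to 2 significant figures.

The CYP2C8 pathway (46% of clearance) falls to 0.25× activity: 0.46 × 0.25 = 0.115.
CYP2D6 (38%) and the residual 16% are unaffected.
New clearance relative to baseline: 0.115 + 0.38 + 0.16 = 0.655.
AUC ∝ 1/CL, so new value = 1310 / 0.655 = 2.0 × 10³ μg·h/mL.

2.0 × 10³ μg·h/mL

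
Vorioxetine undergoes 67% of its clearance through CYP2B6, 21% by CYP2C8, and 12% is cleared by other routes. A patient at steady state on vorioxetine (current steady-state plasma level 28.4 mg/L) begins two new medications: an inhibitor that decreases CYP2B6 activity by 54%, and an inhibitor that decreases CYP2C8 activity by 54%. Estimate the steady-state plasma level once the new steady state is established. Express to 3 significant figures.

The CYP2B6 pathway (67% of clearance) falls to 0.46× activity: 0.67 × 0.46 = 0.3082.
The CYP2C8 pathway (21% of clearance) drops to 0.46× activity: 0.21 × 0.46 = 0.0966.
Non-CYP routes (12%) are unchanged.
Relative clearance = 0.3082 + 0.0966 + 0.12 = 0.5248.
New steady-state plasma level = 28.4 / 0.5248 = 54.1 mg/L (concentration scales inversely with clearance).

54.1 mg/L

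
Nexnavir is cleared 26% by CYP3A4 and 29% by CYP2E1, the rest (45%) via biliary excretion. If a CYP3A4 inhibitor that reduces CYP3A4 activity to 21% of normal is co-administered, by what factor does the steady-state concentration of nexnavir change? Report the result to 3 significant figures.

1.26

CYP3A4: 0.26 × 0.21 = 0.0546
CYP2E1: 0.29 (unchanged)
Other: 0.45 (unchanged)
CL_new/CL_old = 0.0546 + 0.29 + 0.45 = 0.7946.
Steady-state concentration is inversely proportional to clearance, so the fold-change is 1 / 0.7946 = 1.26.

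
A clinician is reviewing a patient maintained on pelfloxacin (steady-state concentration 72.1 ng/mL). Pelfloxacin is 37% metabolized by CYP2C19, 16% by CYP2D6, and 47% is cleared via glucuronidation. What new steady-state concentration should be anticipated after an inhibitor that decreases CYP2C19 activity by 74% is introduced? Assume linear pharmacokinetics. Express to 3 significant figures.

99.3 ng/mL

CYP2C19: 0.37 × 0.26 = 0.0962
CYP2D6: 0.16 (unchanged)
Other: 0.47 (unchanged)
New clearance relative to baseline: 0.0962 + 0.16 + 0.47 = 0.7262.
With dosing unchanged, steady-state concentration scales as 1/CL: 72.1 / 0.7262 = 99.3 ng/mL.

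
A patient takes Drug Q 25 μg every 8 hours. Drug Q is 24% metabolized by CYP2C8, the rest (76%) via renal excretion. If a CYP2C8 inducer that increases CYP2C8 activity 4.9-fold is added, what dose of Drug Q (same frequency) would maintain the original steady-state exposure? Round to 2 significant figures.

CYP2C8: 0.24 × 4.9 = 1.176
Other: 0.76 (unchanged)
CL_new/CL_old = 1.176 + 0.76 = 1.936.
To maintain the same steady-state level, dose must scale with clearance: new dose = 25 × 1.936 = 48 μg.

48 μg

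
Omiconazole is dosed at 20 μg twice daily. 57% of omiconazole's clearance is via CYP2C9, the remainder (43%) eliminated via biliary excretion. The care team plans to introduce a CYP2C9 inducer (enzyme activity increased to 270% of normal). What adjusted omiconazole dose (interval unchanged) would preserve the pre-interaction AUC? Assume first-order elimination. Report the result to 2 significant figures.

CYP2C9: 0.57 × 2.7 = 1.539
Other: 0.43 (unchanged)
Relative clearance = 1.539 + 0.43 = 1.969.
Css,avg = (dose rate)/CL, so holding Css fixed requires dose ∝ CL: 20 × 1.969 = 39 μg.

39 μg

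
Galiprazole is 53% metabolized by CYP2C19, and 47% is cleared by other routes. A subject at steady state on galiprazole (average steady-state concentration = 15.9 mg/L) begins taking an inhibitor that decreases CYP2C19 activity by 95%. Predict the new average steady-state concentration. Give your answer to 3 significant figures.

32.0 mg/L

CYP2C19: 0.53 × 0.05 = 0.0265
Other: 0.47 (unchanged)
Relative clearance = 0.0265 + 0.47 = 0.4965.
Average steady-state concentration ∝ 1/CL, so new value = 15.9 / 0.4965 = 32.0 mg/L.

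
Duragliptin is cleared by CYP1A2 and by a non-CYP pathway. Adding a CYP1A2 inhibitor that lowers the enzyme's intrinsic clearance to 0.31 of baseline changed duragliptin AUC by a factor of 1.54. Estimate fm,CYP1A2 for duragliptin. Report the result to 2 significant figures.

0.51

CL'/CL = 1 / 1.54 = 0.6494
0.31·fm + (1 − fm) = 0.6494
fm = (0.6494 − 1) / (0.31 − 1) = 0.51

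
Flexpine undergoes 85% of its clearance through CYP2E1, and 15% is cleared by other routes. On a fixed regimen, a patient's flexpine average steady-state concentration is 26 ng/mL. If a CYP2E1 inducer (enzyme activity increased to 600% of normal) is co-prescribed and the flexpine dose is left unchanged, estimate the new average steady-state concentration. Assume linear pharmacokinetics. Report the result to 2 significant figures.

CYP2E1: 0.85 × 6 = 5.1
Other: 0.15 (unchanged)
New clearance relative to baseline: 5.1 + 0.15 = 5.25.
With dosing unchanged, average steady-state concentration scales as 1/CL: 26 / 5.25 = 5.0 ng/mL.

5.0 ng/mL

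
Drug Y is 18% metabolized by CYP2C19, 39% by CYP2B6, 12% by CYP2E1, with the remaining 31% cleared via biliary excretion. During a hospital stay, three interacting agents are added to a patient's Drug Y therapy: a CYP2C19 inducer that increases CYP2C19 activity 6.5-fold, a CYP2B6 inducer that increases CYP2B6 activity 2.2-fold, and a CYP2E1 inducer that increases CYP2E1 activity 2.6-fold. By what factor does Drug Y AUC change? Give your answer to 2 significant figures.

The CYP2C19 pathway (18% of clearance) rises to 6.5× activity: 0.18 × 6.5 = 1.17.
The CYP2B6 pathway (39% of clearance) increases to 2.2× activity: 0.39 × 2.2 = 0.858.
The CYP2E1 pathway (12% of clearance) rises to 2.6× activity: 0.12 × 2.6 = 0.312.
The remaining 31% of clearance is unaffected.
CL_new/CL_old = 1.17 + 0.858 + 0.312 + 0.31 = 2.65.
Net AUC ratio = 1 / 2.65 = 0.38.

0.38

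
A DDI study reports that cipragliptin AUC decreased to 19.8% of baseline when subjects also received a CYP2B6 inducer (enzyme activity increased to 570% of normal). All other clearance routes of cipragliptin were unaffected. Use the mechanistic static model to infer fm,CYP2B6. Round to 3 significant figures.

0.862

Let fm be the CYP2B6 fraction. New clearance relative to baseline = fm × 5.7 + (1 − fm).
AUC ratio = 1 / (new CL fraction), so new CL fraction = 1 / 0.198 = 5.051.
fm × 5.7 + 1 − fm = 5.051  ⇒  fm × (5.7 − 1) = 4.051  ⇒  fm = 0.862.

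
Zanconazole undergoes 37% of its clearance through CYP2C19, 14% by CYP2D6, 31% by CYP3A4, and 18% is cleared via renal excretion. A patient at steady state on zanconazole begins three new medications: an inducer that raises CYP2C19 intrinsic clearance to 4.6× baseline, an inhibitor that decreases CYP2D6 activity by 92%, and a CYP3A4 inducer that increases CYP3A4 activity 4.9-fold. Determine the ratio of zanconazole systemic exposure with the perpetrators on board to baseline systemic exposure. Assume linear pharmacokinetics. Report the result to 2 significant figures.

0.29

The CYP2C19 pathway (37% of clearance) rises to 4.6× activity: 0.37 × 4.6 = 1.702.
The CYP2D6 pathway (14% of clearance) drops to 0.08× activity: 0.14 × 0.08 = 0.0112.
The CYP3A4 pathway (31% of clearance) increases to 4.9× activity: 0.31 × 4.9 = 1.519.
The remaining 18% of clearance is unaffected.
Relative clearance = 1.702 + 0.0112 + 1.519 + 0.18 = 3.4122.
Net systemic exposure ratio = 1 / 3.4122 = 0.29.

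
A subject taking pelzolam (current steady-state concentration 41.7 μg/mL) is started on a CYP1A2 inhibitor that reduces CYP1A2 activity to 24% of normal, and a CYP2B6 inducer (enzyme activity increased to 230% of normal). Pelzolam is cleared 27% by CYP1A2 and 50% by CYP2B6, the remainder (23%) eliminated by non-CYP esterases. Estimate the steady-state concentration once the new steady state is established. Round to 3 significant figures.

The CYP1A2 pathway (27% of clearance) drops to 0.24× activity: 0.27 × 0.24 = 0.0648.
The CYP2B6 pathway (50% of clearance) rises to 2.3× activity: 0.5 × 2.3 = 1.15.
The remaining 23% of clearance is unaffected.
New clearance relative to baseline: 0.0648 + 1.15 + 0.23 = 1.4448.
Dividing the baseline by the relative clearance: 41.7 / 1.4448 = 28.9 μg/mL.

28.9 μg/mL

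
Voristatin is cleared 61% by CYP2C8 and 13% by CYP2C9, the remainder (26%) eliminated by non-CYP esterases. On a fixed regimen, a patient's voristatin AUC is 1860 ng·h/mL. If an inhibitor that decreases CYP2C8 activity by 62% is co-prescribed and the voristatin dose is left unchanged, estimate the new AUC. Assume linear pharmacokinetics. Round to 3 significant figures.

2.99 × 10³ ng·h/mL

The CYP2C8 pathway (61% of clearance) drops to 0.38× activity: 0.61 × 0.38 = 0.2318.
CYP2C9 (13%) and the residual 26% are unaffected.
Relative clearance = 0.2318 + 0.13 + 0.26 = 0.6218.
New AUC = baseline ÷ relative clearance = 1860 / 0.6218 = 2.99 × 10³ ng·h/mL.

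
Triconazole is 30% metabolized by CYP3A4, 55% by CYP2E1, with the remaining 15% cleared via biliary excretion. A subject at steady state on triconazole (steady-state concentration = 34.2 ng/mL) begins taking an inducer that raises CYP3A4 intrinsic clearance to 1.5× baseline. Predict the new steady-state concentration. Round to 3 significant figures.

29.7 ng/mL

The CYP3A4 pathway (30% of clearance) increases to 1.5× activity: 0.3 × 1.5 = 0.45.
CYP2E1 (55%) and the residual 15% are unaffected.
CL_new/CL_old = 0.45 + 0.55 + 0.15 = 1.15.
With dosing unchanged, steady-state concentration scales as 1/CL: 34.2 / 1.15 = 29.7 ng/mL.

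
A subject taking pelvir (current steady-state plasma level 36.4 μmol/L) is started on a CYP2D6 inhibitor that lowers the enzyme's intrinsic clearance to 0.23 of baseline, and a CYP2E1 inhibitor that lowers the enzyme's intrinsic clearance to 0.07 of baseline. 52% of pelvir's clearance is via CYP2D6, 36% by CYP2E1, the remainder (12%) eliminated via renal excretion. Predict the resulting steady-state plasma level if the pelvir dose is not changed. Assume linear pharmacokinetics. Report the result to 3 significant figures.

137 μmol/L

CYP2D6: 0.52 × 0.23 = 0.1196
CYP2E1: 0.36 × 0.07 = 0.0252
Other: 0.12 (unchanged)
CL_new/CL_old = 0.1196 + 0.0252 + 0.12 = 0.2648.
New steady-state plasma level = 36.4 / 0.2648 = 137 μmol/L (concentration scales inversely with clearance).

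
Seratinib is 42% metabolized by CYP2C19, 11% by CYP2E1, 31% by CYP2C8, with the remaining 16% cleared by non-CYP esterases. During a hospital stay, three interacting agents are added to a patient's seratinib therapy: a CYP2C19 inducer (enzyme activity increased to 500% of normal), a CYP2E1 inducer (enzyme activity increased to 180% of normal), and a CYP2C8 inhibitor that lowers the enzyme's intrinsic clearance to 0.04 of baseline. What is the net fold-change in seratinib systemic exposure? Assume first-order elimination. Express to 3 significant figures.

0.405

The CYP2C19 pathway (42% of clearance) is boosted to 5× activity: 0.42 × 5 = 2.1.
The CYP2E1 pathway (11% of clearance) rises to 1.8× activity: 0.11 × 1.8 = 0.198.
The CYP2C8 pathway (31% of clearance) drops to 0.04× activity: 0.31 × 0.04 = 0.0124.
Non-CYP routes (16%) are unchanged.
CL_new/CL_old = 2.1 + 0.198 + 0.0124 + 0.16 = 2.4704.
Net systemic exposure ratio = 1 / 2.4704 = 0.405.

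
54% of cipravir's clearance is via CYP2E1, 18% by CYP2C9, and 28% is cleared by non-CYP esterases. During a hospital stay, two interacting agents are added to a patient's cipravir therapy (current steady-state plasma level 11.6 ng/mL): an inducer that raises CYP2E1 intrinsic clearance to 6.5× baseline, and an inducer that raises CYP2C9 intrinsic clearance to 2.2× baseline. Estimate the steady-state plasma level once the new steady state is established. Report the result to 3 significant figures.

The CYP2E1 pathway (54% of clearance) increases to 6.5× activity: 0.54 × 6.5 = 3.51.
The CYP2C9 pathway (18% of clearance) rises to 2.2× activity: 0.18 × 2.2 = 0.396.
Non-CYP routes (28%) are unchanged.
CL_new/CL_old = 3.51 + 0.396 + 0.28 = 4.186.
New steady-state plasma level = 11.6 / 4.186 = 2.77 ng/mL (concentration scales inversely with clearance).

2.77 ng/mL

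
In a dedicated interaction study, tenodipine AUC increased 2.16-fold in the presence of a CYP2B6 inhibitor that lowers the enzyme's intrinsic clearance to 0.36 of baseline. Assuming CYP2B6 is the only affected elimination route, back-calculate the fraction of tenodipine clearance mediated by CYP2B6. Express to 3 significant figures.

0.839

Write x for the fraction cleared via CYP2B6. The observed AUC change means clearance fell to 1/2.16 = 0.463 of baseline.
Only the CYP2B6 route changed, so 0.463 = x·0.36 + (1 − x), giving x = 0.839.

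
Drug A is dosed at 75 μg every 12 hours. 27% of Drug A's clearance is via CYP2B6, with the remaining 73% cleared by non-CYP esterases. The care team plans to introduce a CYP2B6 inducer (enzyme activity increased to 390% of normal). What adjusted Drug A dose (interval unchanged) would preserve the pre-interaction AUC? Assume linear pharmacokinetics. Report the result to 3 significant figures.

CYP2B6: 0.27 × 3.9 = 1.053
Other: 0.73 (unchanged)
CL_new/CL_old = 1.053 + 0.73 = 1.783.
Exposure is unchanged when dose changes in proportion to clearance. New dose = 75 μg × 1.783 = 134 μg.

134 μg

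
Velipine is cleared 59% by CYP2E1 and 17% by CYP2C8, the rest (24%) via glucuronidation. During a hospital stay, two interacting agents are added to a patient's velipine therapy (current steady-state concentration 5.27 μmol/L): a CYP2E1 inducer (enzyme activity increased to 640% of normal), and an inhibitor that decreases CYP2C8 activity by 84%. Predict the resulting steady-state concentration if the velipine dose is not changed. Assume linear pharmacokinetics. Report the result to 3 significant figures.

1.30 μmol/L

The CYP2E1 pathway (59% of clearance) is boosted to 6.4× activity: 0.59 × 6.4 = 3.776.
The CYP2C8 pathway (17% of clearance) is reduced to 0.16× activity: 0.17 × 0.16 = 0.0272.
The remaining 24% of clearance is unaffected.
Relative clearance = 3.776 + 0.0272 + 0.24 = 4.0432.
Steady-state concentration ∝ 1/CL: new value = 5.27 / 4.0432 = 1.30 μmol/L.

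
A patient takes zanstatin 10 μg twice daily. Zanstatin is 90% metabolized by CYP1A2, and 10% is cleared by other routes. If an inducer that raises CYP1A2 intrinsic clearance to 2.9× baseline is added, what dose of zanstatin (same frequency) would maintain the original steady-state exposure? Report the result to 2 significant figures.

The CYP1A2 pathway (90% of clearance) increases to 2.9× activity: 0.9 × 2.9 = 2.61.
Non-CYP routes (10%) are unchanged.
Relative clearance = 2.61 + 0.1 = 2.71.
Css,avg = (dose rate)/CL, so holding Css fixed requires dose ∝ CL: 10 × 2.71 = 27 μg.

27 μg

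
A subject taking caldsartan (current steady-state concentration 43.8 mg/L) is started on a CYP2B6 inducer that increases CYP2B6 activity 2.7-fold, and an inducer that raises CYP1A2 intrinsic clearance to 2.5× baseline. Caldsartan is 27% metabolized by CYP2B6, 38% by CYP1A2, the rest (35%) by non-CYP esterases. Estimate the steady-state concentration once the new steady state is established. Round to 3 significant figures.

21.6 mg/L

The CYP2B6 pathway (27% of clearance) is boosted to 2.7× activity: 0.27 × 2.7 = 0.729.
The CYP1A2 pathway (38% of clearance) rises to 2.5× activity: 0.38 × 2.5 = 0.95.
The remaining 35% of clearance is unaffected.
CL_new/CL_old = 0.729 + 0.95 + 0.35 = 2.029.
Dividing the baseline by the relative clearance: 43.8 / 2.029 = 21.6 mg/L.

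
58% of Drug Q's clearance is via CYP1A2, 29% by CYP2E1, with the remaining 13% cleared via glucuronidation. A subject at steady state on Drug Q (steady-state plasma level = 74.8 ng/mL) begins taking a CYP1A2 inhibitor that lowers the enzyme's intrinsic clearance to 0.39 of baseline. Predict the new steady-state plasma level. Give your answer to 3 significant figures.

The CYP1A2 pathway (58% of clearance) falls to 0.39× activity: 0.58 × 0.39 = 0.2262.
CYP2E1 (29%) and the residual 13% are unaffected.
New clearance relative to baseline: 0.2262 + 0.29 + 0.13 = 0.6462.
With dosing unchanged, steady-state plasma level scales as 1/CL: 74.8 / 0.6462 = 116 ng/mL.

116 ng/mL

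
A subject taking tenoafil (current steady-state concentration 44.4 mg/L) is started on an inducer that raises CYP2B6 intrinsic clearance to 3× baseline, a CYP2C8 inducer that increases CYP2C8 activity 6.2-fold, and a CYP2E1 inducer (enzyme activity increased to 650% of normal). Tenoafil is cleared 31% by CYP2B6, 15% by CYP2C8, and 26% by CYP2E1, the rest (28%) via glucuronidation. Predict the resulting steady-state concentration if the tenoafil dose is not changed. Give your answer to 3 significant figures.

CYP2B6: 0.31 × 3 = 0.93
CYP2C8: 0.15 × 6.2 = 0.93
CYP2E1: 0.26 × 6.5 = 1.69
Other: 0.28 (unchanged)
New clearance relative to baseline: 0.93 + 0.93 + 1.69 + 0.28 = 3.83.
Steady-state concentration ∝ 1/CL: new value = 44.4 / 3.83 = 11.6 mg/L.

11.6 mg/L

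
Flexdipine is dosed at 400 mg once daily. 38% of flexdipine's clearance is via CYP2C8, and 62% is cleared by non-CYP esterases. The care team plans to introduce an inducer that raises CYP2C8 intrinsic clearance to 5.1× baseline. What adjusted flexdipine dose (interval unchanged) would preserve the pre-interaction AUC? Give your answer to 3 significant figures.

1.02 × 10³ mg

CYP2C8: 0.38 × 5.1 = 1.938
Other: 0.62 (unchanged)
CL_new/CL_old = 1.938 + 0.62 = 2.558.
Exposure is unchanged when dose changes in proportion to clearance. New dose = 400 mg × 2.558 = 1.02 × 10³ mg.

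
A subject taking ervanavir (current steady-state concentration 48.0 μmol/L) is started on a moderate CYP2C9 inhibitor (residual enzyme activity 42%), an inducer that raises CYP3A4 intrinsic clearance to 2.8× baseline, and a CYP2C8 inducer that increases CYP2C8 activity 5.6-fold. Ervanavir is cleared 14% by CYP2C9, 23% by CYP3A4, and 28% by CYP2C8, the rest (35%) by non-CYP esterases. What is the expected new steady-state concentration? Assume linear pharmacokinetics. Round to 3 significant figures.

18.3 μmol/L

The CYP2C9 pathway (14% of clearance) falls to 0.42× activity: 0.14 × 0.42 = 0.0588.
The CYP3A4 pathway (23% of clearance) increases to 2.8× activity: 0.23 × 2.8 = 0.644.
The CYP2C8 pathway (28% of clearance) is boosted to 5.6× activity: 0.28 × 5.6 = 1.568.
The remaining 35% of clearance is unaffected.
CL_new/CL_old = 0.0588 + 0.644 + 1.568 + 0.35 = 2.6208.
New steady-state concentration = 48.0 / 2.6208 = 18.3 μmol/L (concentration scales inversely with clearance).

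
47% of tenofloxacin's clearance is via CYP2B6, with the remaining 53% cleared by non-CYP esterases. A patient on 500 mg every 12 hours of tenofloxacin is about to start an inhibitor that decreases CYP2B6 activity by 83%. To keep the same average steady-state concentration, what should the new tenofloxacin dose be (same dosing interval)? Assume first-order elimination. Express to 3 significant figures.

305 mg

The CYP2B6 pathway (47% of clearance) is reduced to 0.17× activity: 0.47 × 0.17 = 0.0799.
Non-CYP routes (53%) are unchanged.
CL_new/CL_old = 0.0799 + 0.53 = 0.6099.
Exposure is unchanged when dose changes in proportion to clearance. New dose = 500 mg × 0.6099 = 305 mg.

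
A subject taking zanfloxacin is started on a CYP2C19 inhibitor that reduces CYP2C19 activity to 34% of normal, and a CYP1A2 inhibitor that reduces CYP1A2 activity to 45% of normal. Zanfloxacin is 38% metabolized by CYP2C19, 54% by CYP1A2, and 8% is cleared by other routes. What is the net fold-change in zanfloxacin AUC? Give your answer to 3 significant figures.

CYP2C19: 0.38 × 0.34 = 0.1292
CYP1A2: 0.54 × 0.45 = 0.243
Other: 0.08 (unchanged)
CL_new/CL_old = 0.1292 + 0.243 + 0.08 = 0.4522.
AUC ∝ 1/CL: fold-change = 1 / 0.4522 = 2.21.

2.21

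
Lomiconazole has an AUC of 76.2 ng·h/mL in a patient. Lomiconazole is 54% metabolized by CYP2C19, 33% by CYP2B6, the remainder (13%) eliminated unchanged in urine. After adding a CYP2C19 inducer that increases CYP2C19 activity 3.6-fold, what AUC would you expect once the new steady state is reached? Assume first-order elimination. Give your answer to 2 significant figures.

CYP2C19: 0.54 × 3.6 = 1.944
CYP2B6: 0.33 (unchanged)
Other: 0.13 (unchanged)
Relative clearance = 1.944 + 0.33 + 0.13 = 2.404.
With dosing unchanged, AUC scales as 1/CL: 76.2 / 2.404 = 32 ng·h/mL.

32 ng·h/mL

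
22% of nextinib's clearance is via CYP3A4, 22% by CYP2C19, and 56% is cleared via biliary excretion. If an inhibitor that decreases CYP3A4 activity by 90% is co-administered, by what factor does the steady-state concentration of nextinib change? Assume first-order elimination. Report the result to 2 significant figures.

The CYP3A4 pathway (22% of clearance) is reduced to 0.1× activity: 0.22 × 0.1 = 0.022.
CYP2C19 (22%) and the residual 56% are unaffected.
New clearance relative to baseline: 0.022 + 0.22 + 0.56 = 0.802.
Steady-state concentration ratio = CL_old/CL_new = 1 / 0.802 = 1.2.

1.2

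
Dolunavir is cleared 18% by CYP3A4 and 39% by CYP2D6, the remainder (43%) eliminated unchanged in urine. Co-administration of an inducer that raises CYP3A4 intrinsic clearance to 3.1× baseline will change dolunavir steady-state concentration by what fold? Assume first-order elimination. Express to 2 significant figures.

0.73

The CYP3A4 pathway (18% of clearance) increases to 3.1× activity: 0.18 × 3.1 = 0.558.
CYP2D6 (39%) and the residual 43% are unaffected.
Relative clearance = 0.558 + 0.39 + 0.43 = 1.378.
Steady-state concentration is inversely proportional to clearance, so the fold-change is 1 / 1.378 = 0.73.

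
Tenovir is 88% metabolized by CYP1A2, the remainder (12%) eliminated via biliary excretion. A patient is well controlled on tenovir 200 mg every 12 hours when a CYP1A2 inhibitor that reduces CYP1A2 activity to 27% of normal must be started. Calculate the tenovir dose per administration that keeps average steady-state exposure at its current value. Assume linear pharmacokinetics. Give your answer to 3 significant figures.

CYP1A2: 0.88 × 0.27 = 0.2376
Other: 0.12 (unchanged)
New clearance relative to baseline: 0.2376 + 0.12 = 0.3576.
To maintain the same steady-state level, dose must scale with clearance: new dose = 200 × 0.3576 = 71.5 mg.

71.5 mg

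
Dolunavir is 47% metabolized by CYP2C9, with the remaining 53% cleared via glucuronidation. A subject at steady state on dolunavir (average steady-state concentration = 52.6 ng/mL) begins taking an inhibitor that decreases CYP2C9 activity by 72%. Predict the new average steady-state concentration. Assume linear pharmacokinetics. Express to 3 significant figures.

79.5 ng/mL

CYP2C9: 0.47 × 0.28 = 0.1316
Other: 0.53 (unchanged)
CL_new/CL_old = 0.1316 + 0.53 = 0.6616.
With dosing unchanged, average steady-state concentration scales as 1/CL: 52.6 / 0.6616 = 79.5 ng/mL.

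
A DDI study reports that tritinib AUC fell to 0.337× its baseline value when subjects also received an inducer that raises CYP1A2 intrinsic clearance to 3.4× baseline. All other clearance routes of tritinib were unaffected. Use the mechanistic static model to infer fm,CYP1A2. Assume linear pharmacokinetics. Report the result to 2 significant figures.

CL'/CL = 1 / 0.337 = 2.967
3.4·fm + (1 − fm) = 2.967
fm = (2.967 − 1) / (3.4 − 1) = 0.82

0.82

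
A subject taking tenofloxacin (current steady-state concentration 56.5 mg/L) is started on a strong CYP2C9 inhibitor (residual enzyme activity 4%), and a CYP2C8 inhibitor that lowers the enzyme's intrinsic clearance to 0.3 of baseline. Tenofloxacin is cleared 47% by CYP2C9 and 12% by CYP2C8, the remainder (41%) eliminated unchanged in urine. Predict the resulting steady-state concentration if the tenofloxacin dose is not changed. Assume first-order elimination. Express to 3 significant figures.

CYP2C9: 0.47 × 0.04 = 0.0188
CYP2C8: 0.12 × 0.3 = 0.036
Other: 0.41 (unchanged)
Relative clearance = 0.0188 + 0.036 + 0.41 = 0.4648.
New steady-state concentration = 56.5 / 0.4648 = 122 mg/L (concentration scales inversely with clearance).

122 mg/L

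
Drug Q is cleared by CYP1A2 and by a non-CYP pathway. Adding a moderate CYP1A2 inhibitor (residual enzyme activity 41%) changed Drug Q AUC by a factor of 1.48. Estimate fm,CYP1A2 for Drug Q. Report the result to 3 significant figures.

Let x = fm,CYP1A2. Because AUC ∝ 1/CL, relative clearance fell to 1/1.48 = 0.6757.
Only the CYP1A2 route changed, so 0.6757 = x·0.41 + (1 − x), giving x = 0.550.

0.550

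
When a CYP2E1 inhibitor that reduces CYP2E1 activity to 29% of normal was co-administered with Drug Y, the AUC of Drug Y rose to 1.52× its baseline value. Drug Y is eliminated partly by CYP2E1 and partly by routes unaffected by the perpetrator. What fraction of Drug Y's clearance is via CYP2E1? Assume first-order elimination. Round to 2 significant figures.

0.48

Let fm be the CYP2E1 fraction. New clearance relative to baseline = fm × 0.29 + (1 − fm).
AUC ratio = 1 / (new CL fraction), so new CL fraction = 1 / 1.52 = 0.6579.
fm × 0.29 + 1 − fm = 0.6579  ⇒  fm × (0.29 − 1) = −0.3421  ⇒  fm = 0.48.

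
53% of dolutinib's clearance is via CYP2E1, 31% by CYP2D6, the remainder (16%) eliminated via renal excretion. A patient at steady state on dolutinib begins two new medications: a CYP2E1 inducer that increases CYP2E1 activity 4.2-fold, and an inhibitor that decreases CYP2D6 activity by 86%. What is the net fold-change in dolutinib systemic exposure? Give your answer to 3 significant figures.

The CYP2E1 pathway (53% of clearance) increases to 4.2× activity: 0.53 × 4.2 = 2.226.
The CYP2D6 pathway (31% of clearance) drops to 0.14× activity: 0.31 × 0.14 = 0.0434.
The remaining 16% of clearance is unaffected.
CL_new/CL_old = 2.226 + 0.0434 + 0.16 = 2.4294.
Net systemic exposure ratio = 1 / 2.4294 = 0.412.

0.412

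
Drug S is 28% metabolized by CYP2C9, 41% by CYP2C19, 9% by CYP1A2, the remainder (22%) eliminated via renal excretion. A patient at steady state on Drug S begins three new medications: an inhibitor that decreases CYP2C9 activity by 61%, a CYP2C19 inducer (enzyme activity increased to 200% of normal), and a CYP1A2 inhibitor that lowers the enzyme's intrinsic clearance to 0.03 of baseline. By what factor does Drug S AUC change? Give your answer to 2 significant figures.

0.87

The CYP2C9 pathway (28% of clearance) falls to 0.39× activity: 0.28 × 0.39 = 0.1092.
The CYP2C19 pathway (41% of clearance) is boosted to 2× activity: 0.41 × 2 = 0.82.
The CYP1A2 pathway (9% of clearance) drops to 0.03× activity: 0.09 × 0.03 = 0.0027.
The remaining 22% of clearance is unaffected.
Relative clearance = 0.1092 + 0.82 + 0.0027 + 0.22 = 1.1519.
Because AUC varies inversely with clearance, the combined effect is 1 / 1.1519 = 0.87.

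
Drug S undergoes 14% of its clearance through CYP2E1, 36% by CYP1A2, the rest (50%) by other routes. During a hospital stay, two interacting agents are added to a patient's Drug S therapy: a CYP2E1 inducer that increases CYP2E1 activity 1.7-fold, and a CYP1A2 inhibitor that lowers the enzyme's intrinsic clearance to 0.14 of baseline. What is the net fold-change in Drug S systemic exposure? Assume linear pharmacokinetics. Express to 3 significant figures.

CYP2E1: 0.14 × 1.7 = 0.238
CYP1A2: 0.36 × 0.14 = 0.0504
Other: 0.5 (unchanged)
CL_new/CL_old = 0.238 + 0.0504 + 0.5 = 0.7884.
Systemic exposure ∝ 1/CL: fold-change = 1 / 0.7884 = 1.27.

1.27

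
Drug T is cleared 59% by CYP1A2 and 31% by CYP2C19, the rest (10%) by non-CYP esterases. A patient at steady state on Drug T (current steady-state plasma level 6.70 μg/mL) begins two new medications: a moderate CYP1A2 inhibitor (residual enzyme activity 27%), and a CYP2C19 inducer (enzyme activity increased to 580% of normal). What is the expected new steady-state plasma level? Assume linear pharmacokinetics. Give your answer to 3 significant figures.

3.26 μg/mL

CYP1A2: 0.59 × 0.27 = 0.1593
CYP2C19: 0.31 × 5.8 = 1.798
Other: 0.1 (unchanged)
New clearance relative to baseline: 0.1593 + 1.798 + 0.1 = 2.0573.
Steady-state plasma level ∝ 1/CL: new value = 6.70 / 2.0573 = 3.26 μg/mL.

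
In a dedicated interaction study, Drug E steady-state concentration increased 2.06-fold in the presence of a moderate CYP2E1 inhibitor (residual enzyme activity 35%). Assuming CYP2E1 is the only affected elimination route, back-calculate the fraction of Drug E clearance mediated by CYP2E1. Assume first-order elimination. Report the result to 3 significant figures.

CL'/CL = 1 / 2.06 = 0.4854
0.35·fm + (1 − fm) = 0.4854
fm = (0.4854 − 1) / (0.35 − 1) = 0.792

0.792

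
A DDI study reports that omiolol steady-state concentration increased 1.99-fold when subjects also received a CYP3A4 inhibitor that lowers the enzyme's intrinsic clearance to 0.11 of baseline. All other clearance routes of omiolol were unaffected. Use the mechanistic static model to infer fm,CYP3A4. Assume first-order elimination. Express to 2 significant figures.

0.56

CL'/CL = 1 / 1.99 = 0.5025
0.11·fm + (1 − fm) = 0.5025
fm = (0.5025 − 1) / (0.11 − 1) = 0.56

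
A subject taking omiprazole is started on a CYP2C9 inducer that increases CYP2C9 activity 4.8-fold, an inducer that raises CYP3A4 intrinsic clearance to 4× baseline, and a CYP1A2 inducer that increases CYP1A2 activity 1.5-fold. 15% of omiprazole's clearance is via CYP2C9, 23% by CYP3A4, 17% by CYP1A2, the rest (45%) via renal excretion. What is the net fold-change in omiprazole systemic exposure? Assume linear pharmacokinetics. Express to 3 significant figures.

0.426

CYP2C9: 0.15 × 4.8 = 0.72
CYP3A4: 0.23 × 4 = 0.92
CYP1A2: 0.17 × 1.5 = 0.255
Other: 0.45 (unchanged)
CL_new/CL_old = 0.72 + 0.92 + 0.255 + 0.45 = 2.345.
Systemic exposure ∝ 1/CL: fold-change = 1 / 2.345 = 0.426.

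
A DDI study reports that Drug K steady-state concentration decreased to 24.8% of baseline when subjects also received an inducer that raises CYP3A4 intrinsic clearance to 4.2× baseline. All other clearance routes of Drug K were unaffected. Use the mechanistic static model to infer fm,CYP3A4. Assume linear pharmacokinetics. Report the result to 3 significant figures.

0.948

CL'/CL = 1 / 0.248 = 4.032
4.2·fm + (1 − fm) = 4.032
fm = (4.032 − 1) / (4.2 − 1) = 0.948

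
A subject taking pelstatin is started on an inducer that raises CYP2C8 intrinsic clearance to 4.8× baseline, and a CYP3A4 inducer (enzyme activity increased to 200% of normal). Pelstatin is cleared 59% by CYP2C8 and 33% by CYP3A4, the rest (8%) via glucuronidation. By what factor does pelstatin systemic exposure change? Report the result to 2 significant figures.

CYP2C8: 0.59 × 4.8 = 2.832
CYP3A4: 0.33 × 2 = 0.66
Other: 0.08 (unchanged)
CL_new/CL_old = 2.832 + 0.66 + 0.08 = 3.572.
Systemic exposure ∝ 1/CL: fold-change = 1 / 3.572 = 0.28.

0.28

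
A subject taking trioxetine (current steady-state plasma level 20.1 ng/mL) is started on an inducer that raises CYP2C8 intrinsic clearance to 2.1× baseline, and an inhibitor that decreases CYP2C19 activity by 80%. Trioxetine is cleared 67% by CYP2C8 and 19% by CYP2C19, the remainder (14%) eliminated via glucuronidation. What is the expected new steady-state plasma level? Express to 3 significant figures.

12.7 ng/mL

The CYP2C8 pathway (67% of clearance) is boosted to 2.1× activity: 0.67 × 2.1 = 1.407.
The CYP2C19 pathway (19% of clearance) is reduced to 0.2× activity: 0.19 × 0.2 = 0.038.
The remaining 14% of clearance is unaffected.
Relative clearance = 1.407 + 0.038 + 0.14 = 1.585.
Dividing the baseline by the relative clearance: 20.1 / 1.585 = 12.7 ng/mL.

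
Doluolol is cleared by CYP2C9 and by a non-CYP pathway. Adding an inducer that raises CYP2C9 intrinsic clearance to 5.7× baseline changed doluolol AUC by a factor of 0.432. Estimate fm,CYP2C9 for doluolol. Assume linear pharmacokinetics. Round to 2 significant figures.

0.28

Write x for the fraction cleared via CYP2C9. The observed AUC change means clearance rose to 1/0.432 = 2.315 of baseline.
Setting x·5.7 + (1 − x) = 2.315 and solving: x = (2.315 − 1)/(5.7 − 1) = 0.28.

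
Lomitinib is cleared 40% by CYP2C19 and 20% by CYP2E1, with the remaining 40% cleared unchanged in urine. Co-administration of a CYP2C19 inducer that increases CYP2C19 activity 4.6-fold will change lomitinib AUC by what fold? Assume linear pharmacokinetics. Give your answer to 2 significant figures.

0.41

The CYP2C19 pathway (40% of clearance) is boosted to 4.6× activity: 0.4 × 4.6 = 1.84.
CYP2E1 (20%) and the residual 40% are unaffected.
Relative clearance = 1.84 + 0.2 + 0.4 = 2.44.
AUC ratio = CL_old/CL_new = 1 / 2.44 = 0.41.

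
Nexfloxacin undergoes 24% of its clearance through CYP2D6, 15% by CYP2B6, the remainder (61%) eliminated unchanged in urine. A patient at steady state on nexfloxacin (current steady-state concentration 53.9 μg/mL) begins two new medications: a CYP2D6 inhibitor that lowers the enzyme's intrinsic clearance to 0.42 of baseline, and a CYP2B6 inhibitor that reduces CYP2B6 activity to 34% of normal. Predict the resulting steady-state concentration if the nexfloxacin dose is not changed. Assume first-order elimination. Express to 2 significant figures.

The CYP2D6 pathway (24% of clearance) is reduced to 0.42× activity: 0.24 × 0.42 = 0.1008.
The CYP2B6 pathway (15% of clearance) drops to 0.34× activity: 0.15 × 0.34 = 0.051.
Non-CYP routes (61%) are unchanged.
CL_new/CL_old = 0.1008 + 0.051 + 0.61 = 0.7618.
New steady-state concentration = 53.9 / 0.7618 = 71 μg/mL (concentration scales inversely with clearance).

71 μg/mL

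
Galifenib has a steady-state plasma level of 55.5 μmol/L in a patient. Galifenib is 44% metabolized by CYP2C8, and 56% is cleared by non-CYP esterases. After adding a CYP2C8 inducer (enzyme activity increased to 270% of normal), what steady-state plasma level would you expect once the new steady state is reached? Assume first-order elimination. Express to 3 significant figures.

CYP2C8: 0.44 × 2.7 = 1.188
Other: 0.56 (unchanged)
New clearance relative to baseline: 1.188 + 0.56 = 1.748.
Steady-state plasma level ∝ 1/CL, so new value = 55.5 / 1.748 = 31.8 μmol/L.

31.8 μmol/L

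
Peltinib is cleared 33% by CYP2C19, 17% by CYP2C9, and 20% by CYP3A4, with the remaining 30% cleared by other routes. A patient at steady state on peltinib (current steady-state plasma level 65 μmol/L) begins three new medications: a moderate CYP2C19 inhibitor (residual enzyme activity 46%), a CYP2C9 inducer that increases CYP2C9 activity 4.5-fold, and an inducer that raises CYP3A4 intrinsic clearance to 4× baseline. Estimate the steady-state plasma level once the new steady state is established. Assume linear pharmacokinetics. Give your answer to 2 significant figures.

32 μmol/L

CYP2C19: 0.33 × 0.46 = 0.1518
CYP2C9: 0.17 × 4.5 = 0.765
CYP3A4: 0.2 × 4 = 0.8
Other: 0.3 (unchanged)
New clearance relative to baseline: 0.1518 + 0.765 + 0.8 + 0.3 = 2.0168.
Steady-state plasma level ∝ 1/CL: new value = 65 / 2.0168 = 32 μmol/L.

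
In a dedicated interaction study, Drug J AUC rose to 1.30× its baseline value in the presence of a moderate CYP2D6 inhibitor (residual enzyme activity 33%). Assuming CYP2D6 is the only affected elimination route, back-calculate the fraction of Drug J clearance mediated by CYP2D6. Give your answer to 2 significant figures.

CL'/CL = 1 / 1.30 = 0.7692
0.33·fm + (1 − fm) = 0.7692
fm = (0.7692 − 1) / (0.33 − 1) = 0.34

0.34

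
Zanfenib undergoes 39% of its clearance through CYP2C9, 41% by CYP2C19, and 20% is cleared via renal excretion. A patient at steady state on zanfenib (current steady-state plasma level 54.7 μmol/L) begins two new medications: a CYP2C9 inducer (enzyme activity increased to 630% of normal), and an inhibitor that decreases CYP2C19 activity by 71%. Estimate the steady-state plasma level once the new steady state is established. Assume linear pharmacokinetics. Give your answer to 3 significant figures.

CYP2C9: 0.39 × 6.3 = 2.457
CYP2C19: 0.41 × 0.29 = 0.1189
Other: 0.2 (unchanged)
Relative clearance = 2.457 + 0.1189 + 0.2 = 2.7759.
Steady-state plasma level ∝ 1/CL: new value = 54.7 / 2.7759 = 19.7 μmol/L.

19.7 μmol/L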